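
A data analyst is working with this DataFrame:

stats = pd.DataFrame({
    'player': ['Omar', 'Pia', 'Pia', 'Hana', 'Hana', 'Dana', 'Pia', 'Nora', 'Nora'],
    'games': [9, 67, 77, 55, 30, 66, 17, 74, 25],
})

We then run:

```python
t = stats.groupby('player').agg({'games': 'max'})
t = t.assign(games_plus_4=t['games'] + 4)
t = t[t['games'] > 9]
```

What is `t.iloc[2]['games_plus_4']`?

group by player, max of games:
        games
player       
Dana       66
Hana       55
Nora       74
Omar        9
Pia        77
add column games_plus_4 = t['games'] + 4:
        games  games_plus_4
player                     
Dana       66            70
Hana       55            59
Nora       74            78
Omar        9            13
Pia        77            81
filter rows where games > 9:
        games  games_plus_4
player                     
Dana       66            70
Hana       55            59
Nora       74            78
Pia        77            81
Then the value at position 2, column 'games_plus_4': 78

78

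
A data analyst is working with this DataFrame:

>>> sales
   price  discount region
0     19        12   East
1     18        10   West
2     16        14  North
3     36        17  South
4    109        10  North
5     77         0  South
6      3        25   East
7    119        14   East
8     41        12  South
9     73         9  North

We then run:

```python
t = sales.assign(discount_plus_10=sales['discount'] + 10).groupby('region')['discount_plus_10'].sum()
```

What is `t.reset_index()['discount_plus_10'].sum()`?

add column discount_plus_10 = sales['discount'] + 10:
   price  discount region  discount_plus_10
0     19        12   East                22
1     18        10   West                20
2     16        14  North                24
3     36        17  South                27
4    109        10  North                20
5     77         0  South                10
6      3        25   East                35
7    119        14   East                24
8     41        12  South                22
9     73         9  North                19
group by region, sum of discount_plus_10:
region
East     81
North    63
South    59
West     20
Name: discount_plus_10, dtype: int64
reset_index():
  region  discount_plus_10
0   East                81
1  North                63
2  South                59
3   West                20
Then the sum of column 'discount_plus_10': 223

223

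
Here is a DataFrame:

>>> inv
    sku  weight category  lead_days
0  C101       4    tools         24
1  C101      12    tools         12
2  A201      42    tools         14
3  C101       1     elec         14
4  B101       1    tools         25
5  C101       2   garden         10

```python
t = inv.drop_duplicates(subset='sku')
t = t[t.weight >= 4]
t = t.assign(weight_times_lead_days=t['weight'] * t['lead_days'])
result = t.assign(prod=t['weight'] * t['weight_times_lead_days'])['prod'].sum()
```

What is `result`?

drop duplicate sku (keep=first):
    sku  weight category  lead_days
0  C101       4    tools         24
2  A201      42    tools         14
4  B101       1    tools         25
filter rows where weight >= 4:
    sku  weight category  lead_days
0  C101       4    tools         24
2  A201      42    tools         14
add column weight_times_lead_days = t['weight'] * t['lead_days']:
    sku  weight category  lead_days  weight_times_lead_days
0  C101       4    tools         24                      96
2  A201      42    tools         14                     588
add column prod = t['weight'] * t['weight_times_lead_days']:
    sku  weight category  lead_days  weight_times_lead_days   prod
0  C101       4    tools         24                      96    384
2  A201      42    tools         14                     588  24696
Taking the sum of column 'prod' gives 25080.

25080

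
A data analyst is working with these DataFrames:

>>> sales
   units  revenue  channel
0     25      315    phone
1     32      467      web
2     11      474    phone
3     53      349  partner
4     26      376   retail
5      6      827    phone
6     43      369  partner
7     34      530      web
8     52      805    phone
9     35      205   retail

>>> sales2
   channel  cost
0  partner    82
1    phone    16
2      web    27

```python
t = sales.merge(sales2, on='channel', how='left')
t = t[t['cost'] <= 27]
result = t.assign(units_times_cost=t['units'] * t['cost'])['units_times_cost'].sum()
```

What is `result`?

merge on 'channel' (how='left') → 10 rows:
   units  revenue  channel  cost
0     25      315    phone  16.0
1     32      467      web  27.0
2     11      474    phone  16.0
3     53      349  partner  82.0
4     26      376   retail   NaN
5      6      827    phone  16.0
6     43      369  partner  82.0
7     34      530      web  27.0
8     52      805    phone  16.0
9     35      205   retail   NaN
filter rows where cost <= 27:
   units  revenue channel  cost
0     25      315   phone  16.0
1     32      467     web  27.0
2     11      474   phone  16.0
5      6      827   phone  16.0
7     34      530     web  27.0
8     52      805   phone  16.0
add column units_times_cost = t['units'] * t['cost']:
   units  revenue channel  cost  units_times_cost
0     25      315   phone  16.0             400.0
1     32      467     web  27.0             864.0
2     11      474   phone  16.0             176.0
5      6      827   phone  16.0              96.0
7     34      530     web  27.0             918.0
8     52      805   phone  16.0             832.0

3286.0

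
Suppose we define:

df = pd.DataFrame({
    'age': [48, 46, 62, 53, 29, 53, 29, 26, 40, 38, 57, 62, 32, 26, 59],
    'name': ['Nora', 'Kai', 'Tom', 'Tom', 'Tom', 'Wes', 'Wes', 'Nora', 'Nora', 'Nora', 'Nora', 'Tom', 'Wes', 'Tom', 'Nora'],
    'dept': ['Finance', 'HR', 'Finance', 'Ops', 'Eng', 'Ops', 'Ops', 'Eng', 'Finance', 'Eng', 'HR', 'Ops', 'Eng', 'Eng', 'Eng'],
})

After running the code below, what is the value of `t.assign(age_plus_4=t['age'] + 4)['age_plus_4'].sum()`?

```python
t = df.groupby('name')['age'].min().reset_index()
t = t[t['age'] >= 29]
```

group by name, min of age:
name
Kai     46
Nora    26
Tom     26
Wes     29
Name: age, dtype: int64
reset_index():
   name  age
0   Kai   46
1  Nora   26
2   Tom   26
3   Wes   29
filter rows where age >= 29:
  name  age
0  Kai   46
3  Wes   29
add column age_plus_4 = t['age'] + 4:
  name  age  age_plus_4
0  Kai   46          50
3  Wes   29          33

83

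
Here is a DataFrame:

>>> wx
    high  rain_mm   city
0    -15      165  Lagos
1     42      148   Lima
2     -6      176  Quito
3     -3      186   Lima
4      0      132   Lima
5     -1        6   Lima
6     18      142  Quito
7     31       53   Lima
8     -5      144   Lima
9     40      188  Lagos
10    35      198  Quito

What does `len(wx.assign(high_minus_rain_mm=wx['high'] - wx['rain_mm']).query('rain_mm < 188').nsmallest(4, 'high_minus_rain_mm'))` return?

add column high_minus_rain_mm = wx['high'] - wx['rain_mm']:
    high  rain_mm   city  high_minus_rain_mm
0    -15      165  Lagos                -180
1     42      148   Lima                -106
2     -6      176  Quito                -182
3     -3      186   Lima                -189
4      0      132   Lima                -132
5     -1        6   Lima                  -7
6     18      142  Quito                -124
7     31       53   Lima                 -22
8     -5      144   Lima                -149
9     40      188  Lagos                -148
10    35      198  Quito                -163
filter rows where rain_mm < 188:
   high  rain_mm   city  high_minus_rain_mm
0   -15      165  Lagos                -180
1    42      148   Lima                -106
2    -6      176  Quito                -182
3    -3      186   Lima                -189
4     0      132   Lima                -132
5    -1        6   Lima                  -7
6    18      142  Quito                -124
7    31       53   Lima                 -22
8    -5      144   Lima                -149
take 4 rows with smallest high_minus_rain_mm:
   high  rain_mm   city  high_minus_rain_mm
3    -3      186   Lima                -189
2    -6      176  Quito                -182
0   -15      165  Lagos                -180
8    -5      144   Lima                -149
The number of rows is 4.

4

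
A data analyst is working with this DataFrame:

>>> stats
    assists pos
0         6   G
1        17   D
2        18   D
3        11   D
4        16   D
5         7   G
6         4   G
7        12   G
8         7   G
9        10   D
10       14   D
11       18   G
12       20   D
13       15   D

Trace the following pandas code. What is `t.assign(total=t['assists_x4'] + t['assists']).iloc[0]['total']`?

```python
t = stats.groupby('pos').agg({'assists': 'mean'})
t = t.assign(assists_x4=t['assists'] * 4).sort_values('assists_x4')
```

45.0

group by pos, mean of assists:
     assists
pos         
D     15.125
G      9.000
add column assists_x4 = t['assists'] * 4:
     assists  assists_x4
pos                     
D     15.125        60.5
G      9.000        36.0
sort by assists_x4:
     assists  assists_x4
pos                     
G      9.000        36.0
D     15.125        60.5
add column total = t['assists_x4'] + t['assists']:
     assists  assists_x4   total
pos                             
G      9.000        36.0  45.000
D     15.125        60.5  75.625
So iloc[0]['total'] = 45.0.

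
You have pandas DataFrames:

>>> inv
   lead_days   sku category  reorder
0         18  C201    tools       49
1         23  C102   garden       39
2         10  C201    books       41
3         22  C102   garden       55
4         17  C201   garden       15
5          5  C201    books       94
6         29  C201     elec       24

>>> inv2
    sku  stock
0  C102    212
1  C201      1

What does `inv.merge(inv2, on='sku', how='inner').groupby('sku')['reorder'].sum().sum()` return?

merge on 'sku' (how='inner') → 7 rows:
   lead_days   sku category  reorder  stock
0         18  C201    tools       49      1
1         23  C102   garden       39    212
2         10  C201    books       41      1
3         22  C102   garden       55    212
4         17  C201   garden       15      1
5          5  C201    books       94      1
6         29  C201     elec       24      1
group by sku, sum of reorder:
sku
C102     94
C201    223
Name: reorder, dtype: int64

317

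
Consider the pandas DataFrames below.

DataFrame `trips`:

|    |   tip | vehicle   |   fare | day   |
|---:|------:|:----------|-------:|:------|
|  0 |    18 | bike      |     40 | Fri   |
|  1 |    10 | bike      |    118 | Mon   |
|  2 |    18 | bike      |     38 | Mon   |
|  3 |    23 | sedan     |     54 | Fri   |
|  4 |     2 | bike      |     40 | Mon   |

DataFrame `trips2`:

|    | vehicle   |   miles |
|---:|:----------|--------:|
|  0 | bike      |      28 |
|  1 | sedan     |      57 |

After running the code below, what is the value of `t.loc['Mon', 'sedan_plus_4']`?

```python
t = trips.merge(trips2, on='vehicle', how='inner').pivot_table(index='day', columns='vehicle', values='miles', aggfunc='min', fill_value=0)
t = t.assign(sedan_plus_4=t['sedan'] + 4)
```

4

merge on 'vehicle' (how='inner') → 5 rows:
   tip vehicle  fare  day  miles
0   18    bike    40  Fri     28
1   10    bike   118  Mon     28
2   18    bike    38  Mon     28
3   23   sedan    54  Fri     57
4    2    bike    40  Mon     28
pivot: rows=day, cols=vehicle, min(miles):
vehicle  bike  sedan
day                 
Fri        28     57
Mon        28      0
add column sedan_plus_4 = t['sedan'] + 4:
vehicle  bike  sedan  sedan_plus_4
day                               
Fri        28     57            61
Mon        28      0             4
Then the value at row 'Mon', column 'sedan_plus_4': 4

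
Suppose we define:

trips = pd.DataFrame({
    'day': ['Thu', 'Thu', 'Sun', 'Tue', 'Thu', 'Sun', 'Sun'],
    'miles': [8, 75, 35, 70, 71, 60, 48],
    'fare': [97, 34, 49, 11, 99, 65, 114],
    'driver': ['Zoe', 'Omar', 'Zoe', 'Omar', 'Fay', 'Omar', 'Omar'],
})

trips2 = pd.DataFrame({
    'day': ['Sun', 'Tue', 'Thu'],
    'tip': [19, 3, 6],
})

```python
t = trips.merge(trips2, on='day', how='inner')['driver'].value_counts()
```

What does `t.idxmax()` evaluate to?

merge on 'day' (how='inner') → 7 rows:
   day  miles  fare driver  tip
0  Thu      8    97    Zoe    6
1  Thu     75    34   Omar    6
2  Sun     35    49    Zoe   19
3  Tue     70    11   Omar    3
4  Thu     71    99    Fay    6
5  Sun     60    65   Omar   19
6  Sun     48   114   Omar   19
value_counts of driver:
driver
Omar    4
Zoe     2
Fay     1
Name: count, dtype: int64

Omar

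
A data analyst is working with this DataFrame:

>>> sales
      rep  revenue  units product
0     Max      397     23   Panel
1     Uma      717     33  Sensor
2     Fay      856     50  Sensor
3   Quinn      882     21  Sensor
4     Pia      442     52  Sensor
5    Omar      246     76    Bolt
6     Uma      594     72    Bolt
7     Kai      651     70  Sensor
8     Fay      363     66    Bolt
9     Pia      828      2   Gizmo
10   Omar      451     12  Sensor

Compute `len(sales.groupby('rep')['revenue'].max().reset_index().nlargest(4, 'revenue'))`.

group by rep, max of revenue:
rep
Fay      856
Kai      651
Max      397
Omar     451
Pia      828
Quinn    882
Uma      717
Name: revenue, dtype: int64
reset_index():
     rep  revenue
0    Fay      856
1    Kai      651
2    Max      397
3   Omar      451
4    Pia      828
5  Quinn      882
6    Uma      717
take 4 rows with largest revenue:
     rep  revenue
5  Quinn      882
0    Fay      856
4    Pia      828
6    Uma      717
Hence 4.

4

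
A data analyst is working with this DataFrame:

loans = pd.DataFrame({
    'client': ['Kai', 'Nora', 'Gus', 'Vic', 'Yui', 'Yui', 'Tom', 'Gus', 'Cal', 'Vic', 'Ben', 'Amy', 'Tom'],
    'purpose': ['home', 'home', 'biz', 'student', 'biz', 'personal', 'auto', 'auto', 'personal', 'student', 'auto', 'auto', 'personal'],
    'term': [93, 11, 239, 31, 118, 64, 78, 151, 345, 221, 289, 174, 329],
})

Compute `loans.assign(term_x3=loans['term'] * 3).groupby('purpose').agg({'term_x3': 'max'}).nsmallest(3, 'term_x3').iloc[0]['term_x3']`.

add column term_x3 = loans['term'] * 3:
   client   purpose  term  term_x3
0     Kai      home    93      279
1    Nora      home    11       33
2     Gus       biz   239      717
3     Vic   student    31       93
4     Yui       biz   118      354
5     Yui  personal    64      192
6     Tom      auto    78      234
7     Gus      auto   151      453
8     Cal  personal   345     1035
9     Vic   student   221      663
10    Ben      auto   289      867
11    Amy      auto   174      522
12    Tom  personal   329      987
group by purpose, max of term_x3:
          term_x3
purpose          
auto          867
biz           717
home          279
personal     1035
student       663
take 3 rows with smallest term_x3:
         term_x3
purpose         
home         279
student      663
biz          717
Taking the value at position 0, column 'term_x3' gives 279.

279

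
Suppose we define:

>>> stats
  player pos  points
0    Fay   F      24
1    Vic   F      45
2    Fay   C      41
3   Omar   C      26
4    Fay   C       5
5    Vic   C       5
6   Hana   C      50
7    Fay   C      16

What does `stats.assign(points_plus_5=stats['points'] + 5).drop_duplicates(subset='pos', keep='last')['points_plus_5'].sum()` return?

71

add column points_plus_5 = stats['points'] + 5:
  player pos  points  points_plus_5
0    Fay   F      24             29
1    Vic   F      45             50
2    Fay   C      41             46
3   Omar   C      26             31
4    Fay   C       5             10
5    Vic   C       5             10
6   Hana   C      50             55
7    Fay   C      16             21
drop duplicate pos (keep=last):
  player pos  points  points_plus_5
1    Vic   F      45             50
7    Fay   C      16             21
Reading off the sum of column 'points_plus_5', we get 71.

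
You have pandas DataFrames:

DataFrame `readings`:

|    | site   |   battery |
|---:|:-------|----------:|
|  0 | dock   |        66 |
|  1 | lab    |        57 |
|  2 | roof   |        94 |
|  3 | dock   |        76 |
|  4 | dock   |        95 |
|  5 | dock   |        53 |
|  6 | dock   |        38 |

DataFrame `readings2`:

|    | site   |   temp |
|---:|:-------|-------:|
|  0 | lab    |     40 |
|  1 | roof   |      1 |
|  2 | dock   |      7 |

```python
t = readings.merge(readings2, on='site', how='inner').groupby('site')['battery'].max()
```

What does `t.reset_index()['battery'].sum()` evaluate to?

merge on 'site' (how='inner') → 7 rows:
   site  battery  temp
0  dock       66     7
1   lab       57    40
2  roof       94     1
3  dock       76     7
4  dock       95     7
5  dock       53     7
6  dock       38     7
group by site, max of battery:
site
dock    95
lab     57
roof    94
Name: battery, dtype: int64
reset_index():
   site  battery
0  dock       95
1   lab       57
2  roof       94
So sum() = 246.

246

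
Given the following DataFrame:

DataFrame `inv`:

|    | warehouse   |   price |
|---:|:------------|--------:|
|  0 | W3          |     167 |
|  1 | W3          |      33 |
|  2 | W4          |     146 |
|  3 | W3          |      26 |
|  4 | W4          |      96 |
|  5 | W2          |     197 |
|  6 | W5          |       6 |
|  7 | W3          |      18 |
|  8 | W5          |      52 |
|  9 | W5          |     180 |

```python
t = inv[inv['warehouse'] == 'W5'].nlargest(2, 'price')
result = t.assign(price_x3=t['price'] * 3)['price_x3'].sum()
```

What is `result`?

696

filter rows where warehouse == 'W5':
  warehouse  price
6        W5      6
8        W5     52
9        W5    180
take 2 rows with largest price:
  warehouse  price
9        W5    180
8        W5     52
add column price_x3 = t['price'] * 3:
  warehouse  price  price_x3
9        W5    180       540
8        W5     52       156
Hence 696.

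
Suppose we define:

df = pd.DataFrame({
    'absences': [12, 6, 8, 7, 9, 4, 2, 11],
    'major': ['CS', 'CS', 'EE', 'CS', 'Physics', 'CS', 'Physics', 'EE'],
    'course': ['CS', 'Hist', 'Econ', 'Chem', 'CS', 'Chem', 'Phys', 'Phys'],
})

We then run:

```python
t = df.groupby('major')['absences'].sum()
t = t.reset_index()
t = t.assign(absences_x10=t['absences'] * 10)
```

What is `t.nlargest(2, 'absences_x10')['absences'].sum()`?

48

group by major, sum of absences:
major
CS         29
EE         19
Physics    11
Name: absences, dtype: int64
reset_index():
     major  absences
0       CS        29
1       EE        19
2  Physics        11
add column absences_x10 = t['absences'] * 10:
     major  absences  absences_x10
0       CS        29           290
1       EE        19           190
2  Physics        11           110
take 2 rows with largest absences_x10:
  major  absences  absences_x10
0    CS        29           290
1    EE        19           190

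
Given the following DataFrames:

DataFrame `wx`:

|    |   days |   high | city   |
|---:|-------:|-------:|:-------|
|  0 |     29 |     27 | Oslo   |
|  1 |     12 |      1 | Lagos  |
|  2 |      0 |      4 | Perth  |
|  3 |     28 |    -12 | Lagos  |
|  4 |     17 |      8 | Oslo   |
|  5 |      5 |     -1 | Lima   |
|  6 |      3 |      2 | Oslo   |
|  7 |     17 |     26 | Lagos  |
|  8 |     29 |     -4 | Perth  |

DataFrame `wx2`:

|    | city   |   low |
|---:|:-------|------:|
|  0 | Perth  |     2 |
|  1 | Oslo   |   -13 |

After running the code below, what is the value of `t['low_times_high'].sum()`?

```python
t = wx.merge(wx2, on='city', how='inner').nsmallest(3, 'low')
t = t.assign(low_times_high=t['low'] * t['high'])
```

merge on 'city' (how='inner') → 5 rows:
   days  high   city  low
0    29    27   Oslo  -13
1     0     4  Perth    2
2    17     8   Oslo  -13
3     3     2   Oslo  -13
4    29    -4  Perth    2
take 3 rows with smallest low:
   days  high  city  low
0    29    27  Oslo  -13
2    17     8  Oslo  -13
3     3     2  Oslo  -13
add column low_times_high = t['low'] * t['high']:
   days  high  city  low  low_times_high
0    29    27  Oslo  -13            -351
2    17     8  Oslo  -13            -104
3     3     2  Oslo  -13             -26
Finally, sum of column 'low_times_high' = -481.

-481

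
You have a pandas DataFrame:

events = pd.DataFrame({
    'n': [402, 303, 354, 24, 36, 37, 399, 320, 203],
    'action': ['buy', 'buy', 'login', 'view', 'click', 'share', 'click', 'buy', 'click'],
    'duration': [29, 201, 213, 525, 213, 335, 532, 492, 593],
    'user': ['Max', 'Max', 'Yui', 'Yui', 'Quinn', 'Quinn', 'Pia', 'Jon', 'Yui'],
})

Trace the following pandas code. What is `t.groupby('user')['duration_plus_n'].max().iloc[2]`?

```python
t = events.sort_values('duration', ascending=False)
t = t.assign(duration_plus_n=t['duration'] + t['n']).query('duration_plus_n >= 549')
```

796

sort by duration descending:
     n action  duration   user
8  203  click       593    Yui
6  399  click       532    Pia
3   24   view       525    Yui
7  320    buy       492    Jon
5   37  share       335  Quinn
2  354  login       213    Yui
4   36  click       213  Quinn
1  303    buy       201    Max
0  402    buy        29    Max
add column duration_plus_n = t['duration'] + t['n']:
     n action  duration   user  duration_plus_n
8  203  click       593    Yui              796
6  399  click       532    Pia              931
3   24   view       525    Yui              549
7  320    buy       492    Jon              812
5   37  share       335  Quinn              372
2  354  login       213    Yui              567
4   36  click       213  Quinn              249
1  303    buy       201    Max              504
0  402    buy        29    Max              431
filter rows where duration_plus_n >= 549:
     n action  duration user  duration_plus_n
8  203  click       593  Yui              796
6  399  click       532  Pia              931
3   24   view       525  Yui              549
7  320    buy       492  Jon              812
2  354  login       213  Yui              567
group by user, max of duration_plus_n:
user
Jon    812
Pia    931
Yui    796
Name: duration_plus_n, dtype: int64
value at position 2 → 796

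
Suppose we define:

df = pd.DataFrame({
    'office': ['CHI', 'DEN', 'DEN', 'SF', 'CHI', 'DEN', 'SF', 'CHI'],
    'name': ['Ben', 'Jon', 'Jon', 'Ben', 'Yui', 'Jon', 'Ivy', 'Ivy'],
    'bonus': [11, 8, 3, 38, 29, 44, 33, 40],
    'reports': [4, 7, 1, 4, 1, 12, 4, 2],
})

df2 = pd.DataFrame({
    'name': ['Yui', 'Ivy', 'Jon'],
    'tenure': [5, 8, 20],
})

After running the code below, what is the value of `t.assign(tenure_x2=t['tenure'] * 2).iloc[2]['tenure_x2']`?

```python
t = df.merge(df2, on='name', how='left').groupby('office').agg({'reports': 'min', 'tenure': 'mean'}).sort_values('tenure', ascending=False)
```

13.0

merge on 'name' (how='left') → 8 rows:
  office name  bonus  reports  tenure
0    CHI  Ben     11        4     NaN
1    DEN  Jon      8        7    20.0
2    DEN  Jon      3        1    20.0
3     SF  Ben     38        4     NaN
4    CHI  Yui     29        1     5.0
5    DEN  Jon     44       12    20.0
6     SF  Ivy     33        4     8.0
7    CHI  Ivy     40        2     8.0
group by office: min(reports), mean(tenure):
        reports  tenure
office                 
CHI           1     6.5
DEN           1    20.0
SF            4     8.0
sort by tenure descending:
        reports  tenure
office                 
DEN           1    20.0
SF            4     8.0
CHI           1     6.5
add column tenure_x2 = t['tenure'] * 2:
        reports  tenure  tenure_x2
office                            
DEN           1    20.0       40.0
SF            4     8.0       16.0
CHI           1     6.5       13.0
Finally, value at position 2, column 'tenure_x2' = 13.0.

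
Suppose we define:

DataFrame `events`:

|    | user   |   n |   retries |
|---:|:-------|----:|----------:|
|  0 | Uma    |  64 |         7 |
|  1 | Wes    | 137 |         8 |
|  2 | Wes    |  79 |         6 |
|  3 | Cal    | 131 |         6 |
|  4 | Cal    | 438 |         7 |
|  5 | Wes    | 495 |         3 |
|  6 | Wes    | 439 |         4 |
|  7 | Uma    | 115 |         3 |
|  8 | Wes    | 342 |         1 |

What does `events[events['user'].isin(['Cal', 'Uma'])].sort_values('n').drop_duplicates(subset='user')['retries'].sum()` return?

13

filter rows where user in ['Cal', 'Uma']:
  user    n  retries
0  Uma   64        7
3  Cal  131        6
4  Cal  438        7
7  Uma  115        3
sort by n:
  user    n  retries
0  Uma   64        7
7  Uma  115        3
3  Cal  131        6
4  Cal  438        7
drop duplicate user (keep=first):
  user    n  retries
0  Uma   64        7
3  Cal  131        6
The sum of column 'retries' is 13.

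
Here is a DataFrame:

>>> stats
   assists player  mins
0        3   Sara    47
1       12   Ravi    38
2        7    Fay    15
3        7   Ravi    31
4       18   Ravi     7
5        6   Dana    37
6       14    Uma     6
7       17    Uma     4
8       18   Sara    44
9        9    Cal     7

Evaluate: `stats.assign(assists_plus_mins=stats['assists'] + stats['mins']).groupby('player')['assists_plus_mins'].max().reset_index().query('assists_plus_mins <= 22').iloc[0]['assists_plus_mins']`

add column assists_plus_mins = stats['assists'] + stats['mins']:
   assists player  mins  assists_plus_mins
0        3   Sara    47                 50
1       12   Ravi    38                 50
2        7    Fay    15                 22
3        7   Ravi    31                 38
4       18   Ravi     7                 25
5        6   Dana    37                 43
6       14    Uma     6                 20
7       17    Uma     4                 21
8       18   Sara    44                 62
9        9    Cal     7                 16
group by player, max of assists_plus_mins:
player
Cal     16
Dana    43
Fay     22
Ravi    50
Sara    62
Uma     21
Name: assists_plus_mins, dtype: int64
reset_index():
  player  assists_plus_mins
0    Cal                 16
1   Dana                 43
2    Fay                 22
3   Ravi                 50
4   Sara                 62
5    Uma                 21
filter rows where assists_plus_mins <= 22:
  player  assists_plus_mins
0    Cal                 16
2    Fay                 22
5    Uma                 21
So iloc[0]['assists_plus_mins'] = 16.

16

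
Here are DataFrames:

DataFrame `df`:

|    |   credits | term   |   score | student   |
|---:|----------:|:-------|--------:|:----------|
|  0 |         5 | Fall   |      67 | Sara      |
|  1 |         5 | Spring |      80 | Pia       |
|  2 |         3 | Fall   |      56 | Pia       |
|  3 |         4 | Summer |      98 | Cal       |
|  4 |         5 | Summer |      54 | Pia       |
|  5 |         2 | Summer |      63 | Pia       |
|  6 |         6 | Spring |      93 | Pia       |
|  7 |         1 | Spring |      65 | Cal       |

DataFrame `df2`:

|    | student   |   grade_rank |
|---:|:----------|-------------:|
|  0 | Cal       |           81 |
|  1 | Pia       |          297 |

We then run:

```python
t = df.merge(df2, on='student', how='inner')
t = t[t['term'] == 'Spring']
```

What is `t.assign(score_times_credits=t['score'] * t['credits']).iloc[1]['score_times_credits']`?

merge on 'student' (how='inner') → 7 rows:
   credits    term  score student  grade_rank
0        5  Spring     80     Pia         297
1        3    Fall     56     Pia         297
2        4  Summer     98     Cal          81
3        5  Summer     54     Pia         297
4        2  Summer     63     Pia         297
5        6  Spring     93     Pia         297
6        1  Spring     65     Cal          81
filter rows where term == 'Spring':
   credits    term  score student  grade_rank
0        5  Spring     80     Pia         297
5        6  Spring     93     Pia         297
6        1  Spring     65     Cal          81
add column score_times_credits = t['score'] * t['credits']:
   credits    term  score student  grade_rank  score_times_credits
0        5  Spring     80     Pia         297                  400
5        6  Spring     93     Pia         297                  558
6        1  Spring     65     Cal          81                   65
value at position 1, column 'score_times_credits' → 558

558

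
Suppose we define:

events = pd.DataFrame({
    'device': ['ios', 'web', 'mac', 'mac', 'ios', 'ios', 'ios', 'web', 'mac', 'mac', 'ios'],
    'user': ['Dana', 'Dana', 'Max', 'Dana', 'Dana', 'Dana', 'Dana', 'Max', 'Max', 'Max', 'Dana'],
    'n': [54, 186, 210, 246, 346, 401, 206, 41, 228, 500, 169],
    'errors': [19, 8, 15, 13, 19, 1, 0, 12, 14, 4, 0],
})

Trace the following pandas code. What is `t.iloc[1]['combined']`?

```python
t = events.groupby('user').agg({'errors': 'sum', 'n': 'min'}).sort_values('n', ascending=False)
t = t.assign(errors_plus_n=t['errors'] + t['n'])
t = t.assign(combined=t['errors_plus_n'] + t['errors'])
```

131

group by user: sum(errors), min(n):
      errors   n
user            
Dana      60  54
Max       45  41
sort by n descending:
      errors   n
user            
Dana      60  54
Max       45  41
add column errors_plus_n = t['errors'] + t['n']:
      errors   n  errors_plus_n
user                           
Dana      60  54            114
Max       45  41             86
add column combined = t['errors_plus_n'] + t['errors']:
      errors   n  errors_plus_n  combined
user                                     
Dana      60  54            114       174
Max       45  41             86       131
Finally, value at position 1, column 'combined' = 131.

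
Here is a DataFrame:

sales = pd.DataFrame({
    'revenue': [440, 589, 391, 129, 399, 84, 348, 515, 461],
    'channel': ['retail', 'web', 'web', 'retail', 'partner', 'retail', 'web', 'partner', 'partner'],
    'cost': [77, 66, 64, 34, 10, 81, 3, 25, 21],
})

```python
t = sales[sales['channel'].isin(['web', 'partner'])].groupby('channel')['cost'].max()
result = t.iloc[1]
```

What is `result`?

filter rows where channel in ['web', 'partner']:
   revenue  channel  cost
1      589      web    66
2      391      web    64
4      399  partner    10
6      348      web     3
7      515  partner    25
8      461  partner    21
group by channel, max of cost:
channel
partner    25
web        66
Name: cost, dtype: int64

66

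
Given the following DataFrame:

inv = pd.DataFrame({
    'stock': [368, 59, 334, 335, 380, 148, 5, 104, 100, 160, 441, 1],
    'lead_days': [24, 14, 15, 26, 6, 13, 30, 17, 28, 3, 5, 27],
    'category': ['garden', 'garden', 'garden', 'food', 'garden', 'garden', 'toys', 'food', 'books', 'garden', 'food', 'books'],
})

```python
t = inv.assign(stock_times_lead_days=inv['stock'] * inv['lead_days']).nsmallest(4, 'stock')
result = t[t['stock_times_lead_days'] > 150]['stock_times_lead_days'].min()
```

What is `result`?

826

add column stock_times_lead_days = inv['stock'] * inv['lead_days']:
    stock  lead_days category  stock_times_lead_days
0     368         24   garden                   8832
1      59         14   garden                    826
2     334         15   garden                   5010
3     335         26     food                   8710
4     380          6   garden                   2280
5     148         13   garden                   1924
6       5         30     toys                    150
7     104         17     food                   1768
8     100         28    books                   2800
9     160          3   garden                    480
10    441          5     food                   2205
11      1         27    books                     27
take 4 rows with smallest stock:
    stock  lead_days category  stock_times_lead_days
11      1         27    books                     27
6       5         30     toys                    150
1      59         14   garden                    826
8     100         28    books                   2800
filter rows where stock_times_lead_days > 150:
   stock  lead_days category  stock_times_lead_days
1     59         14   garden                    826
8    100         28    books                   2800
So min() = 826.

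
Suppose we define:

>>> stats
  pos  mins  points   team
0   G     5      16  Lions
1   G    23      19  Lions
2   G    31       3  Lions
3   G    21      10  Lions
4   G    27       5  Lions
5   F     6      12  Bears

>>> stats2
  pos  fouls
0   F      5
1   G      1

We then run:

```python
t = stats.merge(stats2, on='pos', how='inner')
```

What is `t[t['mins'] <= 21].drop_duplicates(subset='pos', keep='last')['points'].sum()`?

22

merge on 'pos' (how='inner') → 6 rows:
  pos  mins  points   team  fouls
0   G     5      16  Lions      1
1   G    23      19  Lions      1
2   G    31       3  Lions      1
3   G    21      10  Lions      1
4   G    27       5  Lions      1
5   F     6      12  Bears      5
filter rows where mins <= 21:
  pos  mins  points   team  fouls
0   G     5      16  Lions      1
3   G    21      10  Lions      1
5   F     6      12  Bears      5
drop duplicate pos (keep=last):
  pos  mins  points   team  fouls
3   G    21      10  Lions      1
5   F     6      12  Bears      5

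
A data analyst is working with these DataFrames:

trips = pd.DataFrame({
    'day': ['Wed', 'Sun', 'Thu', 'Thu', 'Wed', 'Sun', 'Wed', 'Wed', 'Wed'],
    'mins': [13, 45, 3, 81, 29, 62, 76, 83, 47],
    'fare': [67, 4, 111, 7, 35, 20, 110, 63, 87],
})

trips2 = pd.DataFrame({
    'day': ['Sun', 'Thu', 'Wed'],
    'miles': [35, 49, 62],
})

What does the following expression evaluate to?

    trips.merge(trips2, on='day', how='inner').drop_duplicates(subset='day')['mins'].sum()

merge on 'day' (how='inner') → 9 rows:
   day  mins  fare  miles
0  Wed    13    67     62
1  Sun    45     4     35
2  Thu     3   111     49
3  Thu    81     7     49
4  Wed    29    35     62
5  Sun    62    20     35
6  Wed    76   110     62
7  Wed    83    63     62
8  Wed    47    87     62
drop duplicate day (keep=first):
   day  mins  fare  miles
0  Wed    13    67     62
1  Sun    45     4     35
2  Thu     3   111     49
The sum of column 'mins' is 61.

61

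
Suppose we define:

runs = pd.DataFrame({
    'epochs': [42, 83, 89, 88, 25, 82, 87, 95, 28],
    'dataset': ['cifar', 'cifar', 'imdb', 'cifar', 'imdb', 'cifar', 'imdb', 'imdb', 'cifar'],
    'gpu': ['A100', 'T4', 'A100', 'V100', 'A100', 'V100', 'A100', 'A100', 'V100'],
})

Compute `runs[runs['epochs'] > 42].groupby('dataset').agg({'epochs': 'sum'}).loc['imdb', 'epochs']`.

271

filter rows where epochs > 42:
   epochs dataset   gpu
1      83   cifar    T4
2      89    imdb  A100
3      88   cifar  V100
5      82   cifar  V100
6      87    imdb  A100
7      95    imdb  A100
group by dataset, sum of epochs:
         epochs
dataset        
cifar       253
imdb        271
Finally, value at row 'imdb', column 'epochs' = 271.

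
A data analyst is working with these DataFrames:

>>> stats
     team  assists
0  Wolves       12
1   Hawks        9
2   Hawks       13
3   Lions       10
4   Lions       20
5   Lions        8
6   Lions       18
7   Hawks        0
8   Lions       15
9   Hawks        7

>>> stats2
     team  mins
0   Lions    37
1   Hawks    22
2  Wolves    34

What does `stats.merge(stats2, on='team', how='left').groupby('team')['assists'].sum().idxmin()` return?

merge on 'team' (how='left') → 10 rows:
     team  assists  mins
0  Wolves       12    34
1   Hawks        9    22
2   Hawks       13    22
3   Lions       10    37
4   Lions       20    37
5   Lions        8    37
6   Lions       18    37
7   Hawks        0    22
8   Lions       15    37
9   Hawks        7    22
group by team, sum of assists:
team
Hawks     29
Lions     71
Wolves    12
Name: assists, dtype: int64
Taking the label with the smallest value gives Wolves.

Wolves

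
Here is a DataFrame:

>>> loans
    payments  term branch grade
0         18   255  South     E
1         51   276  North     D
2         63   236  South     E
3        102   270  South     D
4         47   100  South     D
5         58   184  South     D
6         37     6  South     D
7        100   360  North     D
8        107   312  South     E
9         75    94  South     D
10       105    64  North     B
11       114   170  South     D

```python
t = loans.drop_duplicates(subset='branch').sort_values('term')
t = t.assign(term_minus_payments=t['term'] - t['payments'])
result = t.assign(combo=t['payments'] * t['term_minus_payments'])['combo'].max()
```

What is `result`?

11475

drop duplicate branch (keep=first):
   payments  term branch grade
0        18   255  South     E
1        51   276  North     D
sort by term:
   payments  term branch grade
0        18   255  South     E
1        51   276  North     D
add column term_minus_payments = t['term'] - t['payments']:
   payments  term branch grade  term_minus_payments
0        18   255  South     E                  237
1        51   276  North     D                  225
add column combo = t['payments'] * t['term_minus_payments']:
   payments  term branch grade  term_minus_payments  combo
0        18   255  South     E                  237   4266
1        51   276  North     D                  225  11475
Finally, max of column 'combo' = 11475.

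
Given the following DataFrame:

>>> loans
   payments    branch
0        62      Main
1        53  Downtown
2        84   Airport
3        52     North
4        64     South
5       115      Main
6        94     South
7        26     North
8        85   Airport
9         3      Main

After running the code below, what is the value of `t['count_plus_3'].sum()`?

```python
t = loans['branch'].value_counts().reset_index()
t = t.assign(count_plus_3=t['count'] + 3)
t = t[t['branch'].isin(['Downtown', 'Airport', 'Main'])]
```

value_counts of branch:
branch
Main        3
Airport     2
North       2
South       2
Downtown    1
Name: count, dtype: int64
reset_index():
     branch  count
0      Main      3
1   Airport      2
2     North      2
3     South      2
4  Downtown      1
add column count_plus_3 = t['count'] + 3:
     branch  count  count_plus_3
0      Main      3             6
1   Airport      2             5
2     North      2             5
3     South      2             5
4  Downtown      1             4
filter rows where branch in ['Downtown', 'Airport', 'Main']:
     branch  count  count_plus_3
0      Main      3             6
1   Airport      2             5
4  Downtown      1             4
Hence 15.

15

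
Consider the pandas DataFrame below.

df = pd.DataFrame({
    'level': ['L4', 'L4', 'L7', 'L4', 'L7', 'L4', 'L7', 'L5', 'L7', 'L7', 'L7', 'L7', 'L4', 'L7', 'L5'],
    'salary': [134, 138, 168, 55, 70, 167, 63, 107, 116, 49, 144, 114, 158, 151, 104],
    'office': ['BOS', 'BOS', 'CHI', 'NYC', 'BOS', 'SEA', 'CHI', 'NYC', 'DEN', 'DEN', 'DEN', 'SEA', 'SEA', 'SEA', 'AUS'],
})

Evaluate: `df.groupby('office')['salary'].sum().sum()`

1738

group by office, sum of salary:
office
AUS    104
BOS    342
CHI    231
DEN    309
NYC    162
SEA    590
Name: salary, dtype: int64
sum of the resulting series → 1738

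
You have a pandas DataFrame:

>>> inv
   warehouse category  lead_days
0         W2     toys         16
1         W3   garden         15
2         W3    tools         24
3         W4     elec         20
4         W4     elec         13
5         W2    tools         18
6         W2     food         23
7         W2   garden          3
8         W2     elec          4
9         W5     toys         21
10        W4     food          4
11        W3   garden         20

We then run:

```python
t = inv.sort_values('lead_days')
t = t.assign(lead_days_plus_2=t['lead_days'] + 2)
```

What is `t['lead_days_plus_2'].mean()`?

17.0833333333

sort by lead_days:
   warehouse category  lead_days
7         W2   garden          3
8         W2     elec          4
10        W4     food          4
4         W4     elec         13
1         W3   garden         15
0         W2     toys         16
5         W2    tools         18
3         W4     elec         20
11        W3   garden         20
9         W5     toys         21
6         W2     food         23
2         W3    tools         24
add column lead_days_plus_2 = t['lead_days'] + 2:
   warehouse category  lead_days  lead_days_plus_2
7         W2   garden          3                 5
8         W2     elec          4                 6
10        W4     food          4                 6
4         W4     elec         13                15
1         W3   garden         15                17
0         W2     toys         16                18
5         W2    tools         18                20
3         W4     elec         20                22
11        W3   garden         20                22
9         W5     toys         21                23
6         W2     food         23                25
2         W3    tools         24                26
So mean() = 17.0833333333.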